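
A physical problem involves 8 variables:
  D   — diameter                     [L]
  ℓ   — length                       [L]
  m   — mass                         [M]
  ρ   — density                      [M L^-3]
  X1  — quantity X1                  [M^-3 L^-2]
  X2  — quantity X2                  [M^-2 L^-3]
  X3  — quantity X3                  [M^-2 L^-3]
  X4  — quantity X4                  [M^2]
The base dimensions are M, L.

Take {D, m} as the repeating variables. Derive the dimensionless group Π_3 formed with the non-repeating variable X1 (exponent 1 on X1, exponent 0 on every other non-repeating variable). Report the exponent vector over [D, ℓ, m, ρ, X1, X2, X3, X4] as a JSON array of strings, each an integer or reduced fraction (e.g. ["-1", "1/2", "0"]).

["2", "0", "3", "0", "1", "0", "0", "0"]

Dimensional matrix (M×L by D×ℓ×m×ρ×X1×X2×X3×X4):
  M: [ 0  0  1  1 -3 -2 -2  2]
  L: [ 1  1  0 -3 -2 -3 -3  0]
Echelon form has 2 nonzero rows (pivots: D,m)
Pivot set = {D,m}, free = {ℓ,ρ,X1,X2,X3,X4}
RREF:
  r0: [   1    1    0   -3   -2   -3   -3    0]
  r1: [   0    0    1    1   -3   -2   -2    2]
Fix exponent of X1 at 1, ℓ at 0, ρ at 0, X2 at 0, X3 at 0, X4 at 0; solve each RREF row for its pivot's exponent:
  r0: exp(D) + (-2)·1 = 0 ⇒ exp(D) = 2
  r1: exp(m) + (-3)·1 = 0 ⇒ exp(m) = 3
Π_3 = D^2 · m^3 · X1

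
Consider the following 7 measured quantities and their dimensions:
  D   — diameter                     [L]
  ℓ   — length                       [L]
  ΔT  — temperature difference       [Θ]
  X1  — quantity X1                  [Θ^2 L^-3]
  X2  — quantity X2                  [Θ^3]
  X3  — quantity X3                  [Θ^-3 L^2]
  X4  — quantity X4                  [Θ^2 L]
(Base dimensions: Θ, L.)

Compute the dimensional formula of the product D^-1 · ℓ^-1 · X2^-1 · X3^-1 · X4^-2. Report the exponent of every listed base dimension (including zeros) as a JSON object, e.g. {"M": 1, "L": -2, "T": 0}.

{"Θ": -4, "L": -6}

Exponent matrix [Θ,L] × [D,ℓ,ΔT,X1,X2,X3,X4]:
  Θ: [ 0  0  1  2  3 -3  2]
  L: [ 1  1  0 -3  0  2  1]
  [Θ]: (-1)·0+(-1)·0+(-1)·3+(-1)·-3+(-2)·2 = -4
  [L]: (-1)·1+(-1)·1+(-1)·0+(-1)·2+(-2)·1 = -6
⇒ Θ^-4 L^-6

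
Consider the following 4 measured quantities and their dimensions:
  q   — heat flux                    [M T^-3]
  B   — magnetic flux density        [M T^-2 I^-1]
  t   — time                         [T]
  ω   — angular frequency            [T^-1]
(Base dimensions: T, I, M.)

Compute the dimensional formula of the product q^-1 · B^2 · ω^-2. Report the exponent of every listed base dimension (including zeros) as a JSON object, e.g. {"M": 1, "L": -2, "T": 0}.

Write exponents as rows T,I,M / cols q,B,t,ω:
  T: [-3 -2  1 -1]
  I: [ 0 -1  0  0]
  M: [ 1  1  0  0]
  [T]: (-1)·-3+(2)·-2+(-2)·-1 = 1
  [I]: (-1)·0+(2)·-1+(-2)·0 = -2
  [M]: (-1)·1+(2)·1+(-2)·0 = 1
⇒ T I^-2 M

{"T": 1, "I": -2, "M": 1}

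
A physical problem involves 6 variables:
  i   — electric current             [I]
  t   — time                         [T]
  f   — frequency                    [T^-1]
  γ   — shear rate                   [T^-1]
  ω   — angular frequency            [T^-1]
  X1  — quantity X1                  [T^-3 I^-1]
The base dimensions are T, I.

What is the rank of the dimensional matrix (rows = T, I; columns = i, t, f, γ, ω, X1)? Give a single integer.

2

Dimensional matrix (T×I by i×t×f×γ×ω×X1):
  T: [ 0  1 -1 -1 -1 -3]
  I: [ 1  0  0  0  0 -1]
RREF → pivots at {i,t} ⇒ r = 2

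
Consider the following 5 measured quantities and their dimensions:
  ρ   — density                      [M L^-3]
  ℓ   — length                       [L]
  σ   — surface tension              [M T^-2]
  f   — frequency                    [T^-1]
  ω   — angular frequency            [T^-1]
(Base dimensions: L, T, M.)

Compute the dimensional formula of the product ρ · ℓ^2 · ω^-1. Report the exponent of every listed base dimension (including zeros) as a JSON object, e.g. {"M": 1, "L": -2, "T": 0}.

{"L": -1, "T": 1, "M": 1}

Dimensional matrix (L×T×M by ρ×ℓ×σ×f×ω):
  L: [-3  1  0  0  0]
  T: [ 0  0 -2 -1 -1]
  M: [ 1  0  1  0  0]
  [L]: (1)·-3+(2)·1+(-1)·0 = -1
  [T]: (1)·0+(2)·0+(-1)·-1 = 1
  [M]: (1)·1+(2)·0+(-1)·0 = 1
⇒ L^-1 T M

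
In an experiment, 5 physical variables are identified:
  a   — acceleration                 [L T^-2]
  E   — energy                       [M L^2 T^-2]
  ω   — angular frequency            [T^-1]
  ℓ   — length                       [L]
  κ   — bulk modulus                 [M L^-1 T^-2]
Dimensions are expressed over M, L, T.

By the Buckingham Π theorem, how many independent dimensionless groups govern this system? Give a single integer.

2

Dimensional matrix (M×L×T by a×E×ω×ℓ×κ):
  M: [ 0  1  0  0  1]
  L: [ 1  2  0  1 -1]
  T: [-2 -2 -1  0 -2]
Echelon form has 3 nonzero rows (pivots: a,E,ω)
n=5, r=3 ⇒ 2 dimensionless groups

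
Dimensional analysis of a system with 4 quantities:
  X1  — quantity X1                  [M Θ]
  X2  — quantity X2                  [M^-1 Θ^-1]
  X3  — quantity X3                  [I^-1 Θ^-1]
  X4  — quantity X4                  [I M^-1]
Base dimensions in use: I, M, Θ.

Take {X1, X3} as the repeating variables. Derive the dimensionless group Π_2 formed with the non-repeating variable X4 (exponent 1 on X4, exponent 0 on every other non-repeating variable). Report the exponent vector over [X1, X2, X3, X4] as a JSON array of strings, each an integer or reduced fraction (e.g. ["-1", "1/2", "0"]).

Dimensional matrix (I×M×Θ by X1×X2×X3×X4):
  I: [ 0  0 -1  1]
  M: [ 1 -1  0 -1]
  Θ: [ 1 -1 -1  0]
RREF → pivots at {X1,X3} ⇒ r = 2
Repeat: X1,X3; free: X2,X4
RREF:
  r0: [   1   -1    0   -1]
  r1: [   0    0    1   -1]
  r2: [   0    0    0    0]
Fix exponent of X4 at 1, X2 at 0; solve each RREF row for its pivot's exponent:
  r0: exp(X1) + (-1)·1 = 0 ⇒ exp(X1) = 1
  r1: exp(X3) + (-1)·1 = 0 ⇒ exp(X3) = 1
Π_2 = X1 · X3 · X4

["1", "0", "1", "1"]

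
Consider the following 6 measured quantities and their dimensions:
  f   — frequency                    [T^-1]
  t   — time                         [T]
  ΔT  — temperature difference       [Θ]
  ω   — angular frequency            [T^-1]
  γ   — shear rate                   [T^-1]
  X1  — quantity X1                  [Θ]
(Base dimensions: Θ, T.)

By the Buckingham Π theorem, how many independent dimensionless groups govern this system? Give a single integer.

4

Write exponents as rows Θ,T / cols f,t,ΔT,ω,γ,X1:
  Θ: [ 0  0  1  0  0  1]
  T: [-1  1  0 -1 -1  0]
RREF → pivots at {f,ΔT} ⇒ r = 2
6 vars − rank 2 = 4 Π groups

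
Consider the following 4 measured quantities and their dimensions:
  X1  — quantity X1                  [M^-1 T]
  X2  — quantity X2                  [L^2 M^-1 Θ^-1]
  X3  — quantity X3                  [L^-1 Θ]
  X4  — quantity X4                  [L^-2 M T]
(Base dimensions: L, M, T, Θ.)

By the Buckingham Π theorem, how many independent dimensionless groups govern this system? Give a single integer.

1

Exponent matrix [L,M,T,Θ] × [X1,X2,X3,X4]:
  L: [ 0  2 -1 -2]
  M: [-1 -1  0  1]
  T: [ 1  0  0  1]
  Θ: [ 0 -1  1  0]
RREF → pivots at {X1,X2,X3} ⇒ r = 3
n=4, r=3 ⇒ 1 dimensionless group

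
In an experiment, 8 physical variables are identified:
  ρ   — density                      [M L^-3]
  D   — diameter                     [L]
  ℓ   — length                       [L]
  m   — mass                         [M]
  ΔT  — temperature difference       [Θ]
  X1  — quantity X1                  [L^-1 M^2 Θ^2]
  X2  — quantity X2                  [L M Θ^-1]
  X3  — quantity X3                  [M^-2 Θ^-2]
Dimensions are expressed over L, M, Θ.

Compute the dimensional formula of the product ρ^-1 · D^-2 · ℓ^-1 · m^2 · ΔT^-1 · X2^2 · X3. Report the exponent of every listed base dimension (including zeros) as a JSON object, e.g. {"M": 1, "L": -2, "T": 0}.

Write exponents as rows L,M,Θ / cols ρ,D,ℓ,m,ΔT,X1,X2,X3:
  L: [-3  1  1  0  0 -1  1  0]
  M: [ 1  0  0  1  0  2  1 -2]
  Θ: [ 0  0  0  0  1  2 -1 -2]
  [L]: (-1)·-3+(-2)·1+(-1)·1+(2)·0+(-1)·0+(2)·1+(1)·0 = 2
  [M]: (-1)·1+(-2)·0+(-1)·0+(2)·1+(-1)·0+(2)·1+(1)·-2 = 1
  [Θ]: (-1)·0+(-2)·0+(-1)·0+(2)·0+(-1)·1+(2)·-1+(1)·-2 = -5
⇒ L^2 M Θ^-5

{"L": 2, "M": 1, "Θ": -5}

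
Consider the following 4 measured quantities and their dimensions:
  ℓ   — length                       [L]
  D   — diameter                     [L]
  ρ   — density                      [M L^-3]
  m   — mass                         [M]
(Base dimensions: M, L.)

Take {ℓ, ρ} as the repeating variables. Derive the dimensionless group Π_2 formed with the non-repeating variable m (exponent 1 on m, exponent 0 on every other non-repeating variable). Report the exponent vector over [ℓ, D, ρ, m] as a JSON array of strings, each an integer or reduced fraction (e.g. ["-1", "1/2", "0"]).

["-3", "0", "-1", "1"]

Write exponents as rows M,L / cols ℓ,D,ρ,m:
  M: [ 0  0  1  1]
  L: [ 1  1 -3  0]
Row reduction gives pivot columns ℓ,ρ; rank = 2
Pivot set = {ℓ,ρ}, free = {D,m}
RREF:
  r0: [   1    1    0    3]
  r1: [   0    0    1    1]
Fix exponent of m at 1, D at 0; solve each RREF row for its pivot's exponent:
  r0: exp(ℓ) + (3)·1 = 0 ⇒ exp(ℓ) = -3
  r1: exp(ρ) + (1)·1 = 0 ⇒ exp(ρ) = -1
Π_2 = ℓ^-3 · ρ^-1 · m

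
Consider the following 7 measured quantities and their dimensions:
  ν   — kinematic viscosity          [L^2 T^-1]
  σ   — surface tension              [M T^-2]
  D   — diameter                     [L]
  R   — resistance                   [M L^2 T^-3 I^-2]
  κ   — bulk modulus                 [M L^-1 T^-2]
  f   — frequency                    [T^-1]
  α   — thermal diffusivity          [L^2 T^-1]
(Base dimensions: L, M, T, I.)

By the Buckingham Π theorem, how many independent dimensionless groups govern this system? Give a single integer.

3

Write exponents as rows L,M,T,I / cols ν,σ,D,R,κ,f,α:
  L: [ 2  0  1  2 -1  0  2]
  M: [ 0  1  0  1  1  0  0]
  T: [-1 -2  0 -3 -2 -1 -1]
  I: [ 0  0  0 -2  0  0  0]
Row reduction gives pivot columns ν,σ,D,R; rank = 4
n=7, r=4 ⇒ 3 dimensionless groups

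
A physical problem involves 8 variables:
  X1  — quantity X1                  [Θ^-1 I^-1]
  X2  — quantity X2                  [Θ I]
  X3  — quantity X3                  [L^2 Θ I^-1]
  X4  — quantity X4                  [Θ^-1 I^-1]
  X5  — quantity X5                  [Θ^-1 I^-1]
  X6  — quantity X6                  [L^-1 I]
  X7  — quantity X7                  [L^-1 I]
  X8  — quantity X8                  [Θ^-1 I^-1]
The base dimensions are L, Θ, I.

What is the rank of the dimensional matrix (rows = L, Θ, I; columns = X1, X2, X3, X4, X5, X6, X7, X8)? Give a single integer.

2

Exponent matrix [L,Θ,I] × [X1,X2,X3,X4,X5,X6,X7,X8]:
  L: [ 0  0  2  0  0 -1 -1  0]
  Θ: [-1  1  1 -1 -1  0  0 -1]
  I: [-1  1 -1 -1 -1  1  1 -1]
RREF → pivots at {X1,X3} ⇒ r = 2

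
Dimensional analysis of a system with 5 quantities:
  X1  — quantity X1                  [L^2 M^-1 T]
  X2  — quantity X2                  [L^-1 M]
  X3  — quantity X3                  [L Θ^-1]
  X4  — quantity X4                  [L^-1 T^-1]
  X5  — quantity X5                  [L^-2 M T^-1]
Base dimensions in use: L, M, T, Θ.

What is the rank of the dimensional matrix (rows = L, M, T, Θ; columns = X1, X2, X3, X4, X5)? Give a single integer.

3

Exponent matrix [L,M,T,Θ] × [X1,X2,X3,X4,X5]:
  L: [ 2 -1  1 -1 -2]
  M: [-1  1  0  0  1]
  T: [ 1  0  0 -1 -1]
  Θ: [ 0  0 -1  0  0]
Row reduction gives pivot columns X1,X2,X3; rank = 3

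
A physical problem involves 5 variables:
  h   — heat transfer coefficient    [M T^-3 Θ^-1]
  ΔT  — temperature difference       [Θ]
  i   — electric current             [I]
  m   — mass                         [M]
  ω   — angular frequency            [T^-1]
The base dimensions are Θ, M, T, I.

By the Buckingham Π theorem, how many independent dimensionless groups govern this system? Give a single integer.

1

Write exponents as rows Θ,M,T,I / cols h,ΔT,i,m,ω:
  Θ: [-1  1  0  0  0]
  M: [ 1  0  0  1  0]
  T: [-3  0  0  0 -1]
  I: [ 0  0  1  0  0]
Row reduction gives pivot columns h,ΔT,i,m; rank = 4
n=5, r=4 ⇒ 1 dimensionless group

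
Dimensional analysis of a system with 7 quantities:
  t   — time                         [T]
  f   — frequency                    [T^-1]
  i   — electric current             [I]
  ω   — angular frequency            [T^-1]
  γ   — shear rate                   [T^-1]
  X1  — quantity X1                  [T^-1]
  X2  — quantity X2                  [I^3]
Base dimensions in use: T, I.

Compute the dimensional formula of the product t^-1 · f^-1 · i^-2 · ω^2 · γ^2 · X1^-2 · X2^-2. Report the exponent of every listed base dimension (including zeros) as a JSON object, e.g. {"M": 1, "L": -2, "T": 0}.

{"T": -2, "I": -8}

Dimensional matrix (T×I by t×f×i×ω×γ×X1×X2):
  T: [ 1 -1  0 -1 -1 -1  0]
  I: [ 0  0  1  0  0  0  3]
  [T]: (-1)·1+(-1)·-1+(-2)·0+(2)·-1+(2)·-1+(-2)·-1+(-2)·0 = -2
  [I]: (-1)·0+(-1)·0+(-2)·1+(2)·0+(2)·0+(-2)·0+(-2)·3 = -8
⇒ T^-2 I^-8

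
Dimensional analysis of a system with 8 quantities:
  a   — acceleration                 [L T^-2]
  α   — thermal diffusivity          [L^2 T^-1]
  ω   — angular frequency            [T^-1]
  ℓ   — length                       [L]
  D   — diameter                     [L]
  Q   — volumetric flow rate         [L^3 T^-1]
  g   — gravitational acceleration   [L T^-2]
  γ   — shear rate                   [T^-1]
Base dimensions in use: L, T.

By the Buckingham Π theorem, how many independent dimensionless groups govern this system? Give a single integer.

Dimensional matrix (L×T by a×α×ω×ℓ×D×Q×g×γ):
  L: [ 1  2  0  1  1  3  1  0]
  T: [-2 -1 -1  0  0 -1 -2 -1]
Row reduction gives pivot columns a,α; rank = 2
8 vars − rank 2 = 6 Π groups

6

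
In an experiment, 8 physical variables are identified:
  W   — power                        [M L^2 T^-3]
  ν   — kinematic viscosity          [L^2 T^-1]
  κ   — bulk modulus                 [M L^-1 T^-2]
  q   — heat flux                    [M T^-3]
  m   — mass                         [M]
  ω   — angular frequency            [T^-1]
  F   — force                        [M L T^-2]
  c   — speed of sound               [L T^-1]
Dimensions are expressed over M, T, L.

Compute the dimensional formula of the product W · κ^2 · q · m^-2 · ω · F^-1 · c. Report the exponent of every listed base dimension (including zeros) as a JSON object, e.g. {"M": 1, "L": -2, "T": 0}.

{"M": 1, "T": -10, "L": 0}

Exponent matrix [M,T,L] × [W,ν,κ,q,m,ω,F,c]:
  M: [ 1  0  1  1  1  0  1  0]
  T: [-3 -1 -2 -3  0 -1 -2 -1]
  L: [ 2  2 -1  0  0  0  1  1]
  [M]: (1)·1+(2)·1+(1)·1+(-2)·1+(1)·0+(-1)·1+(1)·0 = 1
  [T]: (1)·-3+(2)·-2+(1)·-3+(-2)·0+(1)·-1+(-1)·-2+(1)·-1 = -10
  [L]: (1)·2+(2)·-1+(1)·0+(-2)·0+(1)·0+(-1)·1+(1)·1 = 0
⇒ M T^-10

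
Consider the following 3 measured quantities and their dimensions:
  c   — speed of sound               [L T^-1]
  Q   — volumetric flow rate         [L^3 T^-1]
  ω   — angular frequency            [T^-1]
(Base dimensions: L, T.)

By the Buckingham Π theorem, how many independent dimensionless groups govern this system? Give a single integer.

1

Dimensional matrix (L×T by c×Q×ω):
  L: [ 1  3  0]
  T: [-1 -1 -1]
Row reduction gives pivot columns c,Q; rank = 2
Π count = n − r = 3 − 2 = 1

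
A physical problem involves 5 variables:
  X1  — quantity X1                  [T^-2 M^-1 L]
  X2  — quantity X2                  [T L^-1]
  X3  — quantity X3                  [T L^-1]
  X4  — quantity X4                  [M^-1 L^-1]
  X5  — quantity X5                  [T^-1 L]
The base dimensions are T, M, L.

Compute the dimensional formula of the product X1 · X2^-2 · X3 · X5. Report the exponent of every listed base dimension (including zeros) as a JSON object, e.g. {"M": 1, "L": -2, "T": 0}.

{"T": -4, "M": -1, "L": 3}

Exponent matrix [T,M,L] × [X1,X2,X3,X4,X5]:
  T: [-2  1  1  0 -1]
  M: [-1  0  0 -1  0]
  L: [ 1 -1 -1 -1  1]
  [T]: (1)·-2+(-2)·1+(1)·1+(1)·-1 = -4
  [M]: (1)·-1+(-2)·0+(1)·0+(1)·0 = -1
  [L]: (1)·1+(-2)·-1+(1)·-1+(1)·1 = 3
⇒ T^-4 M^-1 L^3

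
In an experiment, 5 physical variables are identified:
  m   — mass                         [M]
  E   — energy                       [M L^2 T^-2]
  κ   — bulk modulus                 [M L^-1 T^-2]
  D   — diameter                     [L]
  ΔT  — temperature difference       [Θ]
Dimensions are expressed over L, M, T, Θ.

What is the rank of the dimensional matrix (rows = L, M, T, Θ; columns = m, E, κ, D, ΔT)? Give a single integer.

4

Exponent matrix [L,M,T,Θ] × [m,E,κ,D,ΔT]:
  L: [ 0  2 -1  1  0]
  M: [ 1  1  1  0  0]
  T: [ 0 -2 -2  0  0]
  Θ: [ 0  0  0  0  1]
Row reduction gives pivot columns m,E,κ,ΔT; rank = 4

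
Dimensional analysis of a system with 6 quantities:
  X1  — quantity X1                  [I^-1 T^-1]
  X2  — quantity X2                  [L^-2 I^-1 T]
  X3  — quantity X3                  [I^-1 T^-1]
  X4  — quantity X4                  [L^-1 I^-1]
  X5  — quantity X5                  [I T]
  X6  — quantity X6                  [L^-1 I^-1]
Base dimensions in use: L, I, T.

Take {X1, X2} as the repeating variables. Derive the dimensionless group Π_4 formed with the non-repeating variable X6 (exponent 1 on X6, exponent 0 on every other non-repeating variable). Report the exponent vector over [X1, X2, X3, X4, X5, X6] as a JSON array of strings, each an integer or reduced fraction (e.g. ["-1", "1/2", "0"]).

Dimensional matrix (L×I×T by X1×X2×X3×X4×X5×X6):
  L: [ 0 -2  0 -1  0 -1]
  I: [-1 -1 -1 -1  1 -1]
  T: [-1  1 -1  0  1  0]
Row reduction gives pivot columns X1,X2; rank = 2
Pivot set = {X1,X2}, free = {X3,X4,X5,X6}
RREF:
  r0: [   1    0    1  1/2   -1  1/2]
  r1: [   0    1    0  1/2    0  1/2]
  r2: [   0    0    0    0    0    0]
Fix exponent of X6 at 1, X3 at 0, X4 at 0, X5 at 0; solve each RREF row for its pivot's exponent:
  r0: exp(X1) + (1/2)·1 = 0 ⇒ exp(X1) = -1/2
  r1: exp(X2) + (1/2)·1 = 0 ⇒ exp(X2) = -1/2
Π_4 = X1^(-1/2) · X2^(-1/2) · X6

["-1/2", "-1/2", "0", "0", "0", "1"]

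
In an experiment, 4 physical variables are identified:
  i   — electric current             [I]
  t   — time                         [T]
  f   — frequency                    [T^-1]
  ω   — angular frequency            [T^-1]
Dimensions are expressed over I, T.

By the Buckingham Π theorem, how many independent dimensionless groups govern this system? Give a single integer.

Dimensional matrix (I×T by i×t×f×ω):
  I: [ 1  0  0  0]
  T: [ 0  1 -1 -1]
Echelon form has 2 nonzero rows (pivots: i,t)
Π count = n − r = 4 − 2 = 2

2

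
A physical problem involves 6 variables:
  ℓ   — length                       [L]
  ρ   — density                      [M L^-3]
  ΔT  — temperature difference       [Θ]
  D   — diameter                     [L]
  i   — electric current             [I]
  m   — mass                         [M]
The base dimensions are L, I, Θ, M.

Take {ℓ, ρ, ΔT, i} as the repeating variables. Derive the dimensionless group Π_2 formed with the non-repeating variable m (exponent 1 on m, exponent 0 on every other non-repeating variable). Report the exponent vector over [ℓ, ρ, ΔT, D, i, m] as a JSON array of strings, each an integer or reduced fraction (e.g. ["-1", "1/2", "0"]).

["-3", "-1", "0", "0", "0", "1"]

Exponent matrix [L,I,Θ,M] × [ℓ,ρ,ΔT,D,i,m]:
  L: [ 1 -3  0  1  0  0]
  I: [ 0  0  0  0  1  0]
  Θ: [ 0  0  1  0  0  0]
  M: [ 0  1  0  0  0  1]
Echelon form has 4 nonzero rows (pivots: ℓ,ρ,ΔT,i)
Repeat: ℓ,ρ,ΔT,i; free: D,m
RREF:
  r0: [   1    0    0    1    0    3]
  r1: [   0    1    0    0    0    1]
  r2: [   0    0    1    0    0    0]
  r3: [   0    0    0    0    1    0]
Fix exponent of m at 1, D at 0; solve each RREF row for its pivot's exponent:
  r0: exp(ℓ) + (3)·1 = 0 ⇒ exp(ℓ) = -3
  r1: exp(ρ) + (1)·1 = 0 ⇒ exp(ρ) = -1
  r2: exp(ΔT) + (0)·1 = 0 ⇒ exp(ΔT) = 0
  r3: exp(i) + (0)·1 = 0 ⇒ exp(i) = 0
Π_2 = ℓ^-3 · ρ^-1 · m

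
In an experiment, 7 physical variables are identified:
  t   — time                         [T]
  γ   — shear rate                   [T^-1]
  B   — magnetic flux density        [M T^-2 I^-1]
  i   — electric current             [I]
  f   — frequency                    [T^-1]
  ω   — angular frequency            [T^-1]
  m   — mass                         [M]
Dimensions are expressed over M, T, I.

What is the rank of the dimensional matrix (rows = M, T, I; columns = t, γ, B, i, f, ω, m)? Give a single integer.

Dimensional matrix (M×T×I by t×γ×B×i×f×ω×m):
  M: [ 0  0  1  0  0  0  1]
  T: [ 1 -1 -2  0 -1 -1  0]
  I: [ 0  0 -1  1  0  0  0]
RREF → pivots at {t,B,i} ⇒ r = 3

3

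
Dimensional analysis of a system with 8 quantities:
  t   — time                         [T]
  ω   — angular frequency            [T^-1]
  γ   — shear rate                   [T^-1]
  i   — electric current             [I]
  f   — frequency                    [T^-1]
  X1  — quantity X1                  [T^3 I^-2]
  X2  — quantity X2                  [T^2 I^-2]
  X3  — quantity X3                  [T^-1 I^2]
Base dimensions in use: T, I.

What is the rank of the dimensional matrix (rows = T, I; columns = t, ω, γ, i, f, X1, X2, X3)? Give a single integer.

Write exponents as rows T,I / cols t,ω,γ,i,f,X1,X2,X3:
  T: [ 1 -1 -1  0 -1  3  2 -1]
  I: [ 0  0  0  1  0 -2 -2  2]
RREF → pivots at {t,i} ⇒ r = 2

2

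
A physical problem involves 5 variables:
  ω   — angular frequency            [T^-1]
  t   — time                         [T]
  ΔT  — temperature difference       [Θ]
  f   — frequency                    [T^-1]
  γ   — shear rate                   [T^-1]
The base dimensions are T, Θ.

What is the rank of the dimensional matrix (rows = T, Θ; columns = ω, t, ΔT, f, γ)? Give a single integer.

Dimensional matrix (T×Θ by ω×t×ΔT×f×γ):
  T: [-1  1  0 -1 -1]
  Θ: [ 0  0  1  0  0]
RREF → pivots at {ω,ΔT} ⇒ r = 2

2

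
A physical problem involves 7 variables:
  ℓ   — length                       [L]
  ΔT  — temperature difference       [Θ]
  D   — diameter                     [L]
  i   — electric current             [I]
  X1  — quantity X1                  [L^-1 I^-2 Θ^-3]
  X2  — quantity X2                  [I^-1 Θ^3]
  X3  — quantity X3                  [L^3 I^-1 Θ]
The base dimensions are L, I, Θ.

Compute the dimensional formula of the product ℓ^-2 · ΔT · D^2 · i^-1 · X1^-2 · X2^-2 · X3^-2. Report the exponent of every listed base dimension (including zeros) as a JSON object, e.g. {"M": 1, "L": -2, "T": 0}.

{"L": -4, "I": 7, "Θ": -1}

Exponent matrix [L,I,Θ] × [ℓ,ΔT,D,i,X1,X2,X3]:
  L: [ 1  0  1  0 -1  0  3]
  I: [ 0  0  0  1 -2 -1 -1]
  Θ: [ 0  1  0  0 -3  3  1]
  [L]: (-2)·1+(1)·0+(2)·1+(-1)·0+(-2)·-1+(-2)·0+(-2)·3 = -4
  [I]: (-2)·0+(1)·0+(2)·0+(-1)·1+(-2)·-2+(-2)·-1+(-2)·-1 = 7
  [Θ]: (-2)·0+(1)·1+(2)·0+(-1)·0+(-2)·-3+(-2)·3+(-2)·1 = -1
⇒ L^-4 I^7 Θ^-1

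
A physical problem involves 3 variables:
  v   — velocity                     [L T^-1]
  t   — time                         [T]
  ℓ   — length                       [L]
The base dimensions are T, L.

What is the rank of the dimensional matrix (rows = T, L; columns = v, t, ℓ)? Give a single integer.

2

Exponent matrix [T,L] × [v,t,ℓ]:
  T: [-1  1  0]
  L: [ 1  0  1]
Echelon form has 2 nonzero rows (pivots: v,t)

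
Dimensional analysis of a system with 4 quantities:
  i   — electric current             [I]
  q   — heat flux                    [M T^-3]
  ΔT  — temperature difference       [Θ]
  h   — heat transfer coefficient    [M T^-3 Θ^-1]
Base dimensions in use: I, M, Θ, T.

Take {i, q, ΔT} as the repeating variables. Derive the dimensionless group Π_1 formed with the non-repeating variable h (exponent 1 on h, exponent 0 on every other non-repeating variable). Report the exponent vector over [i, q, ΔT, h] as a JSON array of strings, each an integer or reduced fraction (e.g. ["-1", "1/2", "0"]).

Write exponents as rows I,M,Θ,T / cols i,q,ΔT,h:
  I: [ 1  0  0  0]
  M: [ 0  1  0  1]
  Θ: [ 0  0  1 -1]
  T: [ 0 -3  0 -3]
Row reduction gives pivot columns i,q,ΔT; rank = 3
Repeat: i,q,ΔT; free: h
RREF:
  r0: [   1    0    0    0]
  r1: [   0    1    0    1]
  r2: [   0    0    1   -1]
  r3: [   0    0    0    0]
Fix exponent of h at 1; solve each RREF row for its pivot's exponent:
  r0: exp(i) + (0)·1 = 0 ⇒ exp(i) = 0
  r1: exp(q) + (1)·1 = 0 ⇒ exp(q) = -1
  r2: exp(ΔT) + (-1)·1 = 0 ⇒ exp(ΔT) = 1
Π_1 = q^-1 · ΔT · h

["0", "-1", "1", "1"]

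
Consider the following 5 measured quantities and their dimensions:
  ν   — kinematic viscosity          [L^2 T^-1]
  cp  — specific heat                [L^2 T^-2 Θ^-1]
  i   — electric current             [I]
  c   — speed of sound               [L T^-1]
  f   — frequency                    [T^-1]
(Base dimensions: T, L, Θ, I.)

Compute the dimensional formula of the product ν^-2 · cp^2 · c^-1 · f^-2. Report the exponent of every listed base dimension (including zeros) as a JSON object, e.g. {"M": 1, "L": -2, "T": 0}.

{"T": 1, "L": -1, "Θ": -2, "I": 0}

Exponent matrix [T,L,Θ,I] × [ν,cp,i,c,f]:
  T: [-1 -2  0 -1 -1]
  L: [ 2  2  0  1  0]
  Θ: [ 0 -1  0  0  0]
  I: [ 0  0  1  0  0]
  [T]: (-2)·-1+(2)·-2+(-1)·-1+(-2)·-1 = 1
  [L]: (-2)·2+(2)·2+(-1)·1+(-2)·0 = -1
  [Θ]: (-2)·0+(2)·-1+(-1)·0+(-2)·0 = -2
  [I]: (-2)·0+(2)·0+(-1)·0+(-2)·0 = 0
⇒ T L^-1 Θ^-2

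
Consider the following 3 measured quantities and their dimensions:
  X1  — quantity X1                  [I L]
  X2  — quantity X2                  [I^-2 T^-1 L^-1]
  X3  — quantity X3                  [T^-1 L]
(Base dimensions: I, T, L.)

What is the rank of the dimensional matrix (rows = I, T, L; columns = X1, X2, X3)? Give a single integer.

2

Write exponents as rows I,T,L / cols X1,X2,X3:
  I: [ 1 -2  0]
  T: [ 0 -1 -1]
  L: [ 1 -1  1]
Row reduction gives pivot columns X1,X2; rank = 2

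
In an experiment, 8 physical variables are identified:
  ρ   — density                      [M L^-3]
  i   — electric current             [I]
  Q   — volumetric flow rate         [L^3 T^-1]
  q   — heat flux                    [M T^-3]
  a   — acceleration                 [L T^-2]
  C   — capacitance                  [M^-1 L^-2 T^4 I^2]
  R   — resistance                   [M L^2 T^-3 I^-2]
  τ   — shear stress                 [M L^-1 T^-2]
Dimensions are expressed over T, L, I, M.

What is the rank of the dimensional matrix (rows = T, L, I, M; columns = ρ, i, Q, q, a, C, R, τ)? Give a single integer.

4

Dimensional matrix (T×L×I×M by ρ×i×Q×q×a×C×R×τ):
  T: [ 0  0 -1 -3 -2  4 -3 -2]
  L: [-3  0  3  0  1 -2  2 -1]
  I: [ 0  1  0  0  0  2 -2  0]
  M: [ 1  0  0  1  0 -1  1  1]
RREF → pivots at {ρ,i,Q,q} ⇒ r = 4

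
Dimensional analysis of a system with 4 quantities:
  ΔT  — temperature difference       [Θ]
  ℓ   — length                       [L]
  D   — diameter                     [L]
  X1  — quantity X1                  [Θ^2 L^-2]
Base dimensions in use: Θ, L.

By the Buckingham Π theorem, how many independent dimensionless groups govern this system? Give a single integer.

Write exponents as rows Θ,L / cols ΔT,ℓ,D,X1:
  Θ: [ 1  0  0  2]
  L: [ 0  1  1 -2]
RREF → pivots at {ΔT,ℓ} ⇒ r = 2
Π count = n − r = 4 − 2 = 2

2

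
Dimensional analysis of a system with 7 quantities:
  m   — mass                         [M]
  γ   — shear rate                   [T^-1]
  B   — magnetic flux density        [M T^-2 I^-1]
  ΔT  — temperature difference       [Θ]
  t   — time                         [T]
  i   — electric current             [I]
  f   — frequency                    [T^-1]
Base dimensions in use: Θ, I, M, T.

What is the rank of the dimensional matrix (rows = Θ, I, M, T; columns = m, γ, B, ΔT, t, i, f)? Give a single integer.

4

Exponent matrix [Θ,I,M,T] × [m,γ,B,ΔT,t,i,f]:
  Θ: [ 0  0  0  1  0  0  0]
  I: [ 0  0 -1  0  0  1  0]
  M: [ 1  0  1  0  0  0  0]
  T: [ 0 -1 -2  0  1  0 -1]
Echelon form has 4 nonzero rows (pivots: m,γ,B,ΔT)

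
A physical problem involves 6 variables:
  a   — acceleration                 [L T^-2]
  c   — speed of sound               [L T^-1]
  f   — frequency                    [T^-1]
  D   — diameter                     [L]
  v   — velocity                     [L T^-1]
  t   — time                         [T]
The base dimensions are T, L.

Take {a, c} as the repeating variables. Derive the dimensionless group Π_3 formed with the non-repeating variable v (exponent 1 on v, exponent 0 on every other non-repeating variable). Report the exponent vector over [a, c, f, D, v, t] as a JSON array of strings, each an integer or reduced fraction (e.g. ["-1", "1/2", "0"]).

["0", "-1", "0", "0", "1", "0"]

Dimensional matrix (T×L by a×c×f×D×v×t):
  T: [-2 -1 -1  0 -1  1]
  L: [ 1  1  0  1  1  0]
Row reduction gives pivot columns a,c; rank = 2
Repeat: a,c; free: f,D,v,t
RREF:
  r0: [   1    0    1   -1    0   -1]
  r1: [   0    1   -1    2    1    1]
Fix exponent of v at 1, f at 0, D at 0, t at 0; solve each RREF row for its pivot's exponent:
  r0: exp(a) + (0)·1 = 0 ⇒ exp(a) = 0
  r1: exp(c) + (1)·1 = 0 ⇒ exp(c) = -1
Π_3 = c^-1 · v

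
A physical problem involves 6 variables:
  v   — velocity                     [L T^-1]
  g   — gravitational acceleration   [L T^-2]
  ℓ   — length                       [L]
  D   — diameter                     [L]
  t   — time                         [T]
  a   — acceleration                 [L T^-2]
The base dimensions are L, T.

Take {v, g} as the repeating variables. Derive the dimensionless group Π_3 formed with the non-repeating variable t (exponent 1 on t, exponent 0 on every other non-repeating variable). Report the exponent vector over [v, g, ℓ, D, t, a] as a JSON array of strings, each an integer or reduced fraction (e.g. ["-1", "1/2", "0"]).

Exponent matrix [L,T] × [v,g,ℓ,D,t,a]:
  L: [ 1  1  1  1  0  1]
  T: [-1 -2  0  0  1 -2]
RREF → pivots at {v,g} ⇒ r = 2
Pivot set = {v,g}, free = {ℓ,D,t,a}
RREF:
  r0: [   1    0    2    2    1    0]
  r1: [   0    1   -1   -1   -1    1]
Fix exponent of t at 1, ℓ at 0, D at 0, a at 0; solve each RREF row for its pivot's exponent:
  r0: exp(v) + (1)·1 = 0 ⇒ exp(v) = -1
  r1: exp(g) + (-1)·1 = 0 ⇒ exp(g) = 1
Π_3 = v^-1 · g · t

["-1", "1", "0", "0", "1", "0"]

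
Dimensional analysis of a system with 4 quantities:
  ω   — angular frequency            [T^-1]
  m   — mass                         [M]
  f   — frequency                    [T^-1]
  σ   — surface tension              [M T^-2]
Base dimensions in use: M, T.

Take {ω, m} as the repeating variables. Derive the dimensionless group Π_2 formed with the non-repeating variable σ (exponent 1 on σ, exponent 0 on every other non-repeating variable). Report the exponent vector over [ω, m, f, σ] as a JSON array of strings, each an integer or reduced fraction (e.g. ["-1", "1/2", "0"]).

Write exponents as rows M,T / cols ω,m,f,σ:
  M: [ 0  1  0  1]
  T: [-1  0 -1 -2]
RREF → pivots at {ω,m} ⇒ r = 2
Pivot set = {ω,m}, free = {f,σ}
RREF:
  r0: [   1    0    1    2]
  r1: [   0    1    0    1]
Fix exponent of σ at 1, f at 0; solve each RREF row for its pivot's exponent:
  r0: exp(ω) + (2)·1 = 0 ⇒ exp(ω) = -2
  r1: exp(m) + (1)·1 = 0 ⇒ exp(m) = -1
Π_2 = ω^-2 · m^-1 · σ

["-2", "-1", "0", "1"]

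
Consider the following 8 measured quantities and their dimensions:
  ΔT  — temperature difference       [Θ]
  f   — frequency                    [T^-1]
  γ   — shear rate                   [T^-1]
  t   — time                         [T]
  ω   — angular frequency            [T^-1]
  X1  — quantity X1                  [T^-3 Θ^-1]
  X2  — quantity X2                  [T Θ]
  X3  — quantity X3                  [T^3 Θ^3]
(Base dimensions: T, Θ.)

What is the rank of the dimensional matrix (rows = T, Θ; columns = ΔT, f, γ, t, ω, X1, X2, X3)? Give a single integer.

Dimensional matrix (T×Θ by ΔT×f×γ×t×ω×X1×X2×X3):
  T: [ 0 -1 -1  1 -1 -3  1  3]
  Θ: [ 1  0  0  0  0 -1  1  3]
Echelon form has 2 nonzero rows (pivots: ΔT,f)

2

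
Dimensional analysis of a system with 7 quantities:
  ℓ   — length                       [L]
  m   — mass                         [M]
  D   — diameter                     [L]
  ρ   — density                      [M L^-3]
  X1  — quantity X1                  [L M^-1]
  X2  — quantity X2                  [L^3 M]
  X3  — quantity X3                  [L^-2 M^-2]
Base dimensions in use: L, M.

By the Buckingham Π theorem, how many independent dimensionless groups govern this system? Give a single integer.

5

Write exponents as rows L,M / cols ℓ,m,D,ρ,X1,X2,X3:
  L: [ 1  0  1 -3  1  3 -2]
  M: [ 0  1  0  1 -1  1 -2]
Echelon form has 2 nonzero rows (pivots: ℓ,m)
7 vars − rank 2 = 5 Π groups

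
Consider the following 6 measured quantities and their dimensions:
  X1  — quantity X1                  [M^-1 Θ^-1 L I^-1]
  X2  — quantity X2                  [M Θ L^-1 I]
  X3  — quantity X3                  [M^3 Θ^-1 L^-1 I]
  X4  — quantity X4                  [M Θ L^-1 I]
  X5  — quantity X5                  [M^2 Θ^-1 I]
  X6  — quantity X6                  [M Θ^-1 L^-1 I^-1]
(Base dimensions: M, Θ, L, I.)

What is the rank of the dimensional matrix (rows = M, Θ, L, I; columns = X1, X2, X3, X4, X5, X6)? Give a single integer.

Exponent matrix [M,Θ,L,I] × [X1,X2,X3,X4,X5,X6]:
  M: [-1  1  3  1  2  1]
  Θ: [-1  1 -1  1 -1 -1]
  L: [ 1 -1 -1 -1  0 -1]
  I: [-1  1  1  1  1 -1]
RREF → pivots at {X1,X3,X5} ⇒ r = 3

3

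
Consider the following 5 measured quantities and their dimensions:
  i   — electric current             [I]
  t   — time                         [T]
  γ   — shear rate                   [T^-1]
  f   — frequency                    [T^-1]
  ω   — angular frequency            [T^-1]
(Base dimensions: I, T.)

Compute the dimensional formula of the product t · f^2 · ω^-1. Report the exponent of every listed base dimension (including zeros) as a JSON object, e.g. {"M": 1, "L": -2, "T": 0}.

Exponent matrix [I,T] × [i,t,γ,f,ω]:
  I: [ 1  0  0  0  0]
  T: [ 0  1 -1 -1 -1]
  [I]: (1)·0+(2)·0+(-1)·0 = 0
  [T]: (1)·1+(2)·-1+(-1)·-1 = 0
⇒ 1 (dimensionless)

{"I": 0, "T": 0}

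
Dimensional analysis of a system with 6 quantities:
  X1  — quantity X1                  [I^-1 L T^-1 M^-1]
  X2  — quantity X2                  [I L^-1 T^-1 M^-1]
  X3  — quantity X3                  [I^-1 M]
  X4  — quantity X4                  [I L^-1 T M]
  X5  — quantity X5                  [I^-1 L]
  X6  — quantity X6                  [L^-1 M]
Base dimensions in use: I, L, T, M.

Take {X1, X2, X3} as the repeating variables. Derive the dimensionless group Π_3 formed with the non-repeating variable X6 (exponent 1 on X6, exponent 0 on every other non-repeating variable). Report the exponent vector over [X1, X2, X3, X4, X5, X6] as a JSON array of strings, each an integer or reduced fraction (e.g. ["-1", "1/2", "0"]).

["1/2", "-1/2", "-1", "0", "0", "1"]

Exponent matrix [I,L,T,M] × [X1,X2,X3,X4,X5,X6]:
  I: [-1  1 -1  1 -1  0]
  L: [ 1 -1  0 -1  1 -1]
  T: [-1 -1  0  1  0  0]
  M: [-1 -1  1  1  0  1]
RREF → pivots at {X1,X2,X3} ⇒ r = 3
Pivot set = {X1,X2,X3}, free = {X4,X5,X6}
RREF:
  r0: [   1    0    0   -1  1/2 -1/2]
  r1: [   0    1    0    0 -1/2  1/2]
  r2: [   0    0    1    0    0    1]
  r3: [   0    0    0    0    0    0]
Fix exponent of X6 at 1, X4 at 0, X5 at 0; solve each RREF row for its pivot's exponent:
  r0: exp(X1) + (-1/2)·1 = 0 ⇒ exp(X1) = 1/2
  r1: exp(X2) + (1/2)·1 = 0 ⇒ exp(X2) = -1/2
  r2: exp(X3) + (1)·1 = 0 ⇒ exp(X3) = -1
Π_3 = X1^(1/2) · X2^(-1/2) · X3^-1 · X6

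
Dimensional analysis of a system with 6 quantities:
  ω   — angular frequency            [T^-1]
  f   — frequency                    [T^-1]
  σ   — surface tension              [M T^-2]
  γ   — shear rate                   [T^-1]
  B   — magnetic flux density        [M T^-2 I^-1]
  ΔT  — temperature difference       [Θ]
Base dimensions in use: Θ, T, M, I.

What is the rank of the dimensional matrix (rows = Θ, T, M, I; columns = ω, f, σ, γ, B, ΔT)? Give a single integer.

Exponent matrix [Θ,T,M,I] × [ω,f,σ,γ,B,ΔT]:
  Θ: [ 0  0  0  0  0  1]
  T: [-1 -1 -2 -1 -2  0]
  M: [ 0  0  1  0  1  0]
  I: [ 0  0  0  0 -1  0]
Row reduction gives pivot columns ω,σ,B,ΔT; rank = 4

4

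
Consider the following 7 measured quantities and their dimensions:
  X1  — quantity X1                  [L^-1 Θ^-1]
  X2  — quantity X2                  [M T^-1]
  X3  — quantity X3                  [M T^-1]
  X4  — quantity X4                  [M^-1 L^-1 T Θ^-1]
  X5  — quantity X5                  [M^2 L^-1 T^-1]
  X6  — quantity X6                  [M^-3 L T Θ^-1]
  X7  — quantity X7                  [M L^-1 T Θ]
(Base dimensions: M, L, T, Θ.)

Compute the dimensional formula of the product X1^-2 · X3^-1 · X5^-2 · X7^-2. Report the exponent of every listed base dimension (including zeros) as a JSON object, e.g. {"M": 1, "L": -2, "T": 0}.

{"M": -7, "L": 6, "T": 1, "Θ": 0}

Exponent matrix [M,L,T,Θ] × [X1,X2,X3,X4,X5,X6,X7]:
  M: [ 0  1  1 -1  2 -3  1]
  L: [-1  0  0 -1 -1  1 -1]
  T: [ 0 -1 -1  1 -1  1  1]
  Θ: [-1  0  0 -1  0 -1  1]
  [M]: (-2)·0+(-1)·1+(-2)·2+(-2)·1 = -7
  [L]: (-2)·-1+(-1)·0+(-2)·-1+(-2)·-1 = 6
  [T]: (-2)·0+(-1)·-1+(-2)·-1+(-2)·1 = 1
  [Θ]: (-2)·-1+(-1)·0+(-2)·0+(-2)·1 = 0
⇒ M^-7 L^6 T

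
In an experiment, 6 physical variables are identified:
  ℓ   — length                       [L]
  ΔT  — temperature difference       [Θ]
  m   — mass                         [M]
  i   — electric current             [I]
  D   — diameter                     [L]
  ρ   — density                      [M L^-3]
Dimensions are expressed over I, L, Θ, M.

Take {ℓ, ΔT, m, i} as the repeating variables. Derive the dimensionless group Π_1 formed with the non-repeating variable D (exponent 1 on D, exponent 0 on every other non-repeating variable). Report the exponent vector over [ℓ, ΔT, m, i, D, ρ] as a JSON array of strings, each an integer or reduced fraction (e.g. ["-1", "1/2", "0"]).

["-1", "0", "0", "0", "1", "0"]

Exponent matrix [I,L,Θ,M] × [ℓ,ΔT,m,i,D,ρ]:
  I: [ 0  0  0  1  0  0]
  L: [ 1  0  0  0  1 -3]
  Θ: [ 0  1  0  0  0  0]
  M: [ 0  0  1  0  0  1]
Echelon form has 4 nonzero rows (pivots: ℓ,ΔT,m,i)
Pivot set = {ℓ,ΔT,m,i}, free = {D,ρ}
RREF:
  r0: [   1    0    0    0    1   -3]
  r1: [   0    1    0    0    0    0]
  r2: [   0    0    1    0    0    1]
  r3: [   0    0    0    1    0    0]
Fix exponent of D at 1, ρ at 0; solve each RREF row for its pivot's exponent:
  r0: exp(ℓ) + (1)·1 = 0 ⇒ exp(ℓ) = -1
  r1: exp(ΔT) + (0)·1 = 0 ⇒ exp(ΔT) = 0
  r2: exp(m) + (0)·1 = 0 ⇒ exp(m) = 0
  r3: exp(i) + (0)·1 = 0 ⇒ exp(i) = 0
Π_1 = ℓ^-1 · D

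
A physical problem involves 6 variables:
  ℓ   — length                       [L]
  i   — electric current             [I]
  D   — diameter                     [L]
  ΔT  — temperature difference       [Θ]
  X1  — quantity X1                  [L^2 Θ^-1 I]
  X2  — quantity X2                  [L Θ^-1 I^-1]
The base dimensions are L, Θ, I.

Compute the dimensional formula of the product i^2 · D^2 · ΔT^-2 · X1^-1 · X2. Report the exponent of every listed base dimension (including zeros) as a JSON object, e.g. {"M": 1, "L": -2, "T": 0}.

{"L": 1, "Θ": -2, "I": 0}

Exponent matrix [L,Θ,I] × [ℓ,i,D,ΔT,X1,X2]:
  L: [ 1  0  1  0  2  1]
  Θ: [ 0  0  0  1 -1 -1]
  I: [ 0  1  0  0  1 -1]
  [L]: (2)·0+(2)·1+(-2)·0+(-1)·2+(1)·1 = 1
  [Θ]: (2)·0+(2)·0+(-2)·1+(-1)·-1+(1)·-1 = -2
  [I]: (2)·1+(2)·0+(-2)·0+(-1)·1+(1)·-1 = 0
⇒ L Θ^-2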